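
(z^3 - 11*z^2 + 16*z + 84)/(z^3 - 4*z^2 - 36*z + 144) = (z^2 - 5*z - 14)/(z^2 + 2*z - 24)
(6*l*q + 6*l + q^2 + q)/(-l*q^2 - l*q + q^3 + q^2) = (6*l + q)/(q*(-l + q))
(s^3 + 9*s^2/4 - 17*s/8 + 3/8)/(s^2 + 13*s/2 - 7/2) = (4*s^2 + 11*s - 3)/(4*(s + 7))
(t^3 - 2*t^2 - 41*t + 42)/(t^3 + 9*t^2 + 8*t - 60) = (t^2 - 8*t + 7)/(t^2 + 3*t - 10)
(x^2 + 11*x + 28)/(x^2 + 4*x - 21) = (x + 4)/(x - 3)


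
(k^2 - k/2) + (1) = k^2 - k/2 + 1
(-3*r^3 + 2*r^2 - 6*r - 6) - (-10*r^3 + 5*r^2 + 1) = 7*r^3 - 3*r^2 - 6*r - 7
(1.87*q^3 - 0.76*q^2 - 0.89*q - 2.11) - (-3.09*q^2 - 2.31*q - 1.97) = 1.87*q^3 + 2.33*q^2 + 1.42*q - 0.14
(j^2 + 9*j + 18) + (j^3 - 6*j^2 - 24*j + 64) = j^3 - 5*j^2 - 15*j + 82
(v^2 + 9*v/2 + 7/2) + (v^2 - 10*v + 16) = 2*v^2 - 11*v/2 + 39/2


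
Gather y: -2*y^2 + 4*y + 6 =-2*y^2 + 4*y + 6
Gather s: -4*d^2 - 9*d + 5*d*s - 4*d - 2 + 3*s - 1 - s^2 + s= -4*d^2 - 13*d - s^2 + s*(5*d + 4) - 3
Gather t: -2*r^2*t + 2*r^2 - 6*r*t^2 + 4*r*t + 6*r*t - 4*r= 2*r^2 - 6*r*t^2 - 4*r + t*(-2*r^2 + 10*r)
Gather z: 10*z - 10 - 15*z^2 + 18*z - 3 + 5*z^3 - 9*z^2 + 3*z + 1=5*z^3 - 24*z^2 + 31*z - 12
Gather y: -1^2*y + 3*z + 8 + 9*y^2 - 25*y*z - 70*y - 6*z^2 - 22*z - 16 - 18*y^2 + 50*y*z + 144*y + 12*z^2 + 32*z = -9*y^2 + y*(25*z + 73) + 6*z^2 + 13*z - 8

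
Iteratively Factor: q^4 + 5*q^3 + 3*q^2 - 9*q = (q - 1)*(q^3 + 6*q^2 + 9*q) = q*(q - 1)*(q^2 + 6*q + 9) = q*(q - 1)*(q + 3)*(q + 3)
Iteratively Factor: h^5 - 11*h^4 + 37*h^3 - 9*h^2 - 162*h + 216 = (h - 4)*(h^4 - 7*h^3 + 9*h^2 + 27*h - 54) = (h - 4)*(h + 2)*(h^3 - 9*h^2 + 27*h - 27) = (h - 4)*(h - 3)*(h + 2)*(h^2 - 6*h + 9) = (h - 4)*(h - 3)^2*(h + 2)*(h - 3)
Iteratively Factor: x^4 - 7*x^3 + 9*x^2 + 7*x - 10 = (x - 2)*(x^3 - 5*x^2 - x + 5) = (x - 5)*(x - 2)*(x^2 - 1) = (x - 5)*(x - 2)*(x - 1)*(x + 1)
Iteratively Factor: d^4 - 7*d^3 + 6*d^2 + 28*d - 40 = (d - 2)*(d^3 - 5*d^2 - 4*d + 20) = (d - 2)^2*(d^2 - 3*d - 10) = (d - 2)^2*(d + 2)*(d - 5)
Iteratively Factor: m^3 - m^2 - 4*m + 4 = (m + 2)*(m^2 - 3*m + 2) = (m - 2)*(m + 2)*(m - 1)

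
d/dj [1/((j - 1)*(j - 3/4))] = 4*(7 - 8*j)/(16*j^4 - 56*j^3 + 73*j^2 - 42*j + 9)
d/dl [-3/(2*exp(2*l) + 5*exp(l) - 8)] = (12*exp(l) + 15)*exp(l)/(2*exp(2*l) + 5*exp(l) - 8)^2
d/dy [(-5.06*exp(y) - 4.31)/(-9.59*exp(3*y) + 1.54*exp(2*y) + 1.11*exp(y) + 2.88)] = (-97.0508*exp(3*y) - 116.2063*exp(2*y) + 13.2748*exp(y) - 9.7887)*exp(y)/(91.9681*exp(6*y) - 29.5372*exp(5*y) - 18.9182*exp(4*y) - 51.8196*exp(3*y) + 10.1025*exp(2*y) + 6.3936*exp(y) + 8.2944)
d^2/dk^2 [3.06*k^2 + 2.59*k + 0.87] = 6.12000000000000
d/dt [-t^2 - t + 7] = -2*t - 1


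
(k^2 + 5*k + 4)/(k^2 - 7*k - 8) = (k + 4)/(k - 8)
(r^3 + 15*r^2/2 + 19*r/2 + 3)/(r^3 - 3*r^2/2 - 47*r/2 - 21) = (2*r^2 + 13*r + 6)/(2*r^2 - 5*r - 42)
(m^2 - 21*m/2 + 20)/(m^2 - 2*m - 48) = (m - 5/2)/(m + 6)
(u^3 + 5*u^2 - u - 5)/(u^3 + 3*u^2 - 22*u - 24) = (u^2 + 4*u - 5)/(u^2 + 2*u - 24)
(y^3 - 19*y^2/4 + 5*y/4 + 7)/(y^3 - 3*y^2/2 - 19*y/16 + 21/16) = 4*(y - 4)/(4*y - 3)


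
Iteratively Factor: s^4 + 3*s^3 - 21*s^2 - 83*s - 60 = (s + 1)*(s^3 + 2*s^2 - 23*s - 60) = (s + 1)*(s + 4)*(s^2 - 2*s - 15) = (s - 5)*(s + 1)*(s + 4)*(s + 3)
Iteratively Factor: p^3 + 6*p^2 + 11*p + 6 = (p + 2)*(p^2 + 4*p + 3) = (p + 2)*(p + 3)*(p + 1)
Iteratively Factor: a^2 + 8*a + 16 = (a + 4)*(a + 4)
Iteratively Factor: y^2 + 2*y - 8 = (y + 4)*(y - 2)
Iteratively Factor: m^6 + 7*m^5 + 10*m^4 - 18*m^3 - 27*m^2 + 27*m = (m + 3)*(m^5 + 4*m^4 - 2*m^3 - 12*m^2 + 9*m) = (m - 1)*(m + 3)*(m^4 + 5*m^3 + 3*m^2 - 9*m) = (m - 1)*(m + 3)^2*(m^3 + 2*m^2 - 3*m) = m*(m - 1)*(m + 3)^2*(m^2 + 2*m - 3) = m*(m - 1)*(m + 3)^3*(m - 1)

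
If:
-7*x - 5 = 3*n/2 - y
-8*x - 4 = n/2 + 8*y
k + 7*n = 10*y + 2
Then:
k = 202/17 - 726*y/17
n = 128*y/17 - 24/17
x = -25*y/17 - 7/17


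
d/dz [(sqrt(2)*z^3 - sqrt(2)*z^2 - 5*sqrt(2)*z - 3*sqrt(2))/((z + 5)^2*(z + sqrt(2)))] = sqrt(2)*((z + 5)*(z + sqrt(2))*(3*z^2 - 2*z - 5) + (z + 5)*(-z^3 + z^2 + 5*z + 3) + 2*(z + sqrt(2))*(-z^3 + z^2 + 5*z + 3))/((z + 5)^3*(z + sqrt(2))^2)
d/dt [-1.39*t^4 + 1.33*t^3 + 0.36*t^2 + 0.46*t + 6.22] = -5.56*t^3 + 3.99*t^2 + 0.72*t + 0.46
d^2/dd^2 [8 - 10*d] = 0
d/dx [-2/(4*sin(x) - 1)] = 8*cos(x)/(4*sin(x) - 1)^2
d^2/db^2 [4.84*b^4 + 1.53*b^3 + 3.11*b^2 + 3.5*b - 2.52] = 58.08*b^2 + 9.18*b + 6.22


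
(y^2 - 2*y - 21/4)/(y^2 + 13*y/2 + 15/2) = (y - 7/2)/(y + 5)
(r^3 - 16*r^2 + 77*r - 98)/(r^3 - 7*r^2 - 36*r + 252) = (r^2 - 9*r + 14)/(r^2 - 36)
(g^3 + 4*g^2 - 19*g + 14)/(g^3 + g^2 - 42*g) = (g^2 - 3*g + 2)/(g*(g - 6))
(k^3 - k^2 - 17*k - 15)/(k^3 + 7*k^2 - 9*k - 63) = (k^2 - 4*k - 5)/(k^2 + 4*k - 21)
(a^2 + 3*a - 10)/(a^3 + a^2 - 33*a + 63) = (a^2 + 3*a - 10)/(a^3 + a^2 - 33*a + 63)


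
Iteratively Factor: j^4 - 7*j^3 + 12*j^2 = (j)*(j^3 - 7*j^2 + 12*j) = j^2*(j^2 - 7*j + 12) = j^2*(j - 3)*(j - 4)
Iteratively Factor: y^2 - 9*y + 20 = (y - 4)*(y - 5)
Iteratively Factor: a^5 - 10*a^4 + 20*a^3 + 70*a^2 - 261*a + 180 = (a + 3)*(a^4 - 13*a^3 + 59*a^2 - 107*a + 60) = (a - 5)*(a + 3)*(a^3 - 8*a^2 + 19*a - 12) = (a - 5)*(a - 4)*(a + 3)*(a^2 - 4*a + 3) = (a - 5)*(a - 4)*(a - 1)*(a + 3)*(a - 3)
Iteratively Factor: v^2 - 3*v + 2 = (v - 1)*(v - 2)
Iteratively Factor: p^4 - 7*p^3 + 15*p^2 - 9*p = (p - 3)*(p^3 - 4*p^2 + 3*p) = (p - 3)*(p - 1)*(p^2 - 3*p) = (p - 3)^2*(p - 1)*(p)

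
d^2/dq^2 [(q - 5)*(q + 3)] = 2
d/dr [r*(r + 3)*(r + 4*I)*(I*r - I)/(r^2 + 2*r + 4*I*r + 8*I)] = 2*I*(r^3 + 4*r^2 + 4*r - 3)/(r^2 + 4*r + 4)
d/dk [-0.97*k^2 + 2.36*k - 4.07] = 2.36 - 1.94*k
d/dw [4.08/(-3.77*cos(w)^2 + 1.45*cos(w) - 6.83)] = (5.916 - 30.7632*cos(w))*sin(w)/(3.77*cos(w)^2 - 1.45*cos(w) + 6.83)^2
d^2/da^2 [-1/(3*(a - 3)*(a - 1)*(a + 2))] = 2*(-6*a^4 + 16*a^3 + 3*a^2 - 12*a - 37)/(3*(a^9 - 6*a^8 - 3*a^7 + 70*a^6 - 57*a^5 - 258*a^4 + 343*a^3 + 234*a^2 - 540*a + 216))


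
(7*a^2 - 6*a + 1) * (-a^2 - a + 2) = -7*a^4 - a^3 + 19*a^2 - 13*a + 2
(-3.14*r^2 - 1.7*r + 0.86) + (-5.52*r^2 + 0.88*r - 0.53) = -8.66*r^2 - 0.82*r + 0.33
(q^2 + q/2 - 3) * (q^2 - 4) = q^4 + q^3/2 - 7*q^2 - 2*q + 12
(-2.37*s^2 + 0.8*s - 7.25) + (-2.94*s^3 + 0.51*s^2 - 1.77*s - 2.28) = -2.94*s^3 - 1.86*s^2 - 0.97*s - 9.53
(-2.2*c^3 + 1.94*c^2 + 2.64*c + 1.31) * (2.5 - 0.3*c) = 0.66*c^4 - 6.082*c^3 + 4.058*c^2 + 6.207*c + 3.275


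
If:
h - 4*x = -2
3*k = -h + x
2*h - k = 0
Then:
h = 2/27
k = 4/27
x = 14/27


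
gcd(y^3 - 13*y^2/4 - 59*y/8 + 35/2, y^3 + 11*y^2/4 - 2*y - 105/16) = y + 5/2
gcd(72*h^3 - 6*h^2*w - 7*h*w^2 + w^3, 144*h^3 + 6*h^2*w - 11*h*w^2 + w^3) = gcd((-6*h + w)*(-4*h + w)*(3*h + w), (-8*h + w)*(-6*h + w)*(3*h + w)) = -18*h^2 - 3*h*w + w^2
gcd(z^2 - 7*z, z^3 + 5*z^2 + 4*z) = z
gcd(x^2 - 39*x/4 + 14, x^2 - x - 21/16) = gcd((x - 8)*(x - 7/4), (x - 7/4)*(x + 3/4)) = x - 7/4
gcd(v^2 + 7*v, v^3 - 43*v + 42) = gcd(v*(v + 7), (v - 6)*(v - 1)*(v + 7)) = v + 7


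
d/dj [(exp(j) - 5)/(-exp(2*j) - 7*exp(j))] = (exp(2*j) - 10*exp(j) - 35)*exp(-j)/(exp(2*j) + 14*exp(j) + 49)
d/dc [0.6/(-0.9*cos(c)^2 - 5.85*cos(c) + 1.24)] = -(1.08*cos(c) + 3.51)*sin(c)/(0.9*cos(c)^2 + 5.85*cos(c) - 1.24)^2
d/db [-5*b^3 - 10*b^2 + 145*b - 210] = -15*b^2 - 20*b + 145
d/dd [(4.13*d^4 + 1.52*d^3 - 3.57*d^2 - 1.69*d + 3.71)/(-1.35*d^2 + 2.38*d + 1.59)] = (-11.151*d^5 + 27.4362*d^4 + 33.502*d^3 - 3.5277*d^2 - 1.3356*d - 11.5169)/(1.8225*d^4 - 6.426*d^3 + 1.3714*d^2 + 7.5684*d + 2.5281)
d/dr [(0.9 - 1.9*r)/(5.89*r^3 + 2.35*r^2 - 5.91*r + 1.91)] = (22.382*r^3 - 11.438*r^2 - 4.23*r + 1.69)/(34.6921*r^6 + 27.683*r^5 - 64.0973*r^4 - 5.2772*r^3 + 43.9051*r^2 - 22.5762*r + 3.6481)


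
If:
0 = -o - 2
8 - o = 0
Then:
No Solution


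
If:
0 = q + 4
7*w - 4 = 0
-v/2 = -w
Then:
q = -4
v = 8/7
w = 4/7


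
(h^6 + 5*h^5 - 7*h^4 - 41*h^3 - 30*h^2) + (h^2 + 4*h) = h^6 + 5*h^5 - 7*h^4 - 41*h^3 - 29*h^2 + 4*h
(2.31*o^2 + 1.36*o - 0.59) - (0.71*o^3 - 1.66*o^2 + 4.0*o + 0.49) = -0.71*o^3 + 3.97*o^2 - 2.64*o - 1.08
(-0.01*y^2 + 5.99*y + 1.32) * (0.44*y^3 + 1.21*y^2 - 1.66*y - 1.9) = -0.0044*y^5 + 2.6235*y^4 + 7.8453*y^3 - 8.3272*y^2 - 13.5722*y - 2.508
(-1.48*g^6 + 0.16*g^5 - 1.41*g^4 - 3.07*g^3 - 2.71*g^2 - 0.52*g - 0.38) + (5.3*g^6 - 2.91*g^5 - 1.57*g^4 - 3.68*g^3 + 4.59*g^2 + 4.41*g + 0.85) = 3.82*g^6 - 2.75*g^5 - 2.98*g^4 - 6.75*g^3 + 1.88*g^2 + 3.89*g + 0.47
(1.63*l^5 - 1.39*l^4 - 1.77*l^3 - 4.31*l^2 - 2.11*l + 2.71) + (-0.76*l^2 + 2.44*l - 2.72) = 1.63*l^5 - 1.39*l^4 - 1.77*l^3 - 5.07*l^2 + 0.33*l - 0.0100000000000002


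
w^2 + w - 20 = (w - 4)*(w + 5)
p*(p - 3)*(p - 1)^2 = p^4 - 5*p^3 + 7*p^2 - 3*p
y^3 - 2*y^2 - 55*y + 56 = (y - 8)*(y - 1)*(y + 7)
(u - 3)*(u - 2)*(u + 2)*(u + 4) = u^4 + u^3 - 16*u^2 - 4*u + 48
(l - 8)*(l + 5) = l^2 - 3*l - 40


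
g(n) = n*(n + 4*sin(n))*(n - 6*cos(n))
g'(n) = n*(n + 4*sin(n))*(6*sin(n) + 1) + n*(n - 6*cos(n))*(4*cos(n) + 1) + (n + 4*sin(n))*(n - 6*cos(n))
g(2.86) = 97.95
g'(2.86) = -5.56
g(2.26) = 73.42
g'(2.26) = 79.33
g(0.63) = -7.94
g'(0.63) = -15.31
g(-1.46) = -16.85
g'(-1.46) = -23.37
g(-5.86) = -280.02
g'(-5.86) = 441.95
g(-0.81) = -14.85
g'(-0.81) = 23.35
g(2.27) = 74.21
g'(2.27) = 78.45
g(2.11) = 60.70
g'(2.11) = 89.13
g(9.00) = 1386.44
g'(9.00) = 142.54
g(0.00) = 0.00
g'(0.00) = 0.00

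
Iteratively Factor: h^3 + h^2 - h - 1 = (h + 1)*(h^2 - 1) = (h - 1)*(h + 1)*(h + 1)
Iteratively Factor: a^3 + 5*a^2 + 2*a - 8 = (a - 1)*(a^2 + 6*a + 8) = (a - 1)*(a + 2)*(a + 4)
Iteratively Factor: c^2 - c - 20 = (c + 4)*(c - 5)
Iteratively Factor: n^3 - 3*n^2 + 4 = (n - 2)*(n^2 - n - 2) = (n - 2)^2*(n + 1)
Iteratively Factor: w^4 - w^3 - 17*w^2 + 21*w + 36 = (w - 3)*(w^3 + 2*w^2 - 11*w - 12) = (w - 3)*(w + 1)*(w^2 + w - 12) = (w - 3)*(w + 1)*(w + 4)*(w - 3)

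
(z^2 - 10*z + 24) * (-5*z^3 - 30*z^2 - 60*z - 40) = -5*z^5 + 20*z^4 + 120*z^3 - 160*z^2 - 1040*z - 960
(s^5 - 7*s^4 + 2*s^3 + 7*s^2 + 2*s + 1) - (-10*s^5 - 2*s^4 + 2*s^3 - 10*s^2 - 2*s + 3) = 11*s^5 - 5*s^4 + 17*s^2 + 4*s - 2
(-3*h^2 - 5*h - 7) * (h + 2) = -3*h^3 - 11*h^2 - 17*h - 14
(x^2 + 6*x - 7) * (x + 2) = x^3 + 8*x^2 + 5*x - 14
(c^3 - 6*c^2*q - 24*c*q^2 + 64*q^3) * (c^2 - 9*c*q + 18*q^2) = c^5 - 15*c^4*q + 48*c^3*q^2 + 172*c^2*q^3 - 1008*c*q^4 + 1152*q^5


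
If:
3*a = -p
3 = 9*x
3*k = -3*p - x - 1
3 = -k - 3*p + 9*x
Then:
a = -2/27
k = -2/3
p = 2/9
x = 1/3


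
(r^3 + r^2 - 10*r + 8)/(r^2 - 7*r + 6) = (r^2 + 2*r - 8)/(r - 6)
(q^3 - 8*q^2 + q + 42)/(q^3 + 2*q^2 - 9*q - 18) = (q - 7)/(q + 3)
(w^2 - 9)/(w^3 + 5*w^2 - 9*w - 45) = 1/(w + 5)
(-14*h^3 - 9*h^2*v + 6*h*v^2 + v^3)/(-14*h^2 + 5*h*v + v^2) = h + v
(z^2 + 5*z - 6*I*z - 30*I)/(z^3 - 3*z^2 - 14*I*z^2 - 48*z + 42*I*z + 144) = (z + 5)/(z^2 - z*(3 + 8*I) + 24*I)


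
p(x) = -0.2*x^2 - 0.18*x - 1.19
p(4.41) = -5.87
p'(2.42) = -1.15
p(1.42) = -1.85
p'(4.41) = -1.94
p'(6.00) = -2.58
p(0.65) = -1.39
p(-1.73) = -1.48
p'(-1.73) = 0.51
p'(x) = -0.4*x - 0.18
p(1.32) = -1.78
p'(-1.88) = 0.57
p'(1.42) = -0.75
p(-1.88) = -1.56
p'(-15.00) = 5.82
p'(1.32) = -0.71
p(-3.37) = -2.85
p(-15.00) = -43.49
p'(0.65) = -0.44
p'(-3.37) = 1.17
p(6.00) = -9.47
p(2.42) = -2.80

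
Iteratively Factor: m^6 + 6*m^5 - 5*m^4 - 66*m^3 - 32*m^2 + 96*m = (m + 4)*(m^5 + 2*m^4 - 13*m^3 - 14*m^2 + 24*m) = (m + 4)^2*(m^4 - 2*m^3 - 5*m^2 + 6*m) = m*(m + 4)^2*(m^3 - 2*m^2 - 5*m + 6) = m*(m + 2)*(m + 4)^2*(m^2 - 4*m + 3) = m*(m - 1)*(m + 2)*(m + 4)^2*(m - 3)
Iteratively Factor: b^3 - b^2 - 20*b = (b + 4)*(b^2 - 5*b) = b*(b + 4)*(b - 5)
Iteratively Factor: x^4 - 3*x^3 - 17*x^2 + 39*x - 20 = (x - 5)*(x^3 + 2*x^2 - 7*x + 4) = (x - 5)*(x - 1)*(x^2 + 3*x - 4) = (x - 5)*(x - 1)^2*(x + 4)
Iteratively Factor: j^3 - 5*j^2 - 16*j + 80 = (j - 4)*(j^2 - j - 20) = (j - 4)*(j + 4)*(j - 5)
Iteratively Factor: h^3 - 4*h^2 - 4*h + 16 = (h + 2)*(h^2 - 6*h + 8) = (h - 2)*(h + 2)*(h - 4)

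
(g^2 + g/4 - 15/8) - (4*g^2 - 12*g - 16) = -3*g^2 + 49*g/4 + 113/8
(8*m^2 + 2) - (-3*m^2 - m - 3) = 11*m^2 + m + 5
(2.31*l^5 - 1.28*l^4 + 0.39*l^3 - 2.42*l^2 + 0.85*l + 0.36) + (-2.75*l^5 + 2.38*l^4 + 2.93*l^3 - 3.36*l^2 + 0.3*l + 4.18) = -0.44*l^5 + 1.1*l^4 + 3.32*l^3 - 5.78*l^2 + 1.15*l + 4.54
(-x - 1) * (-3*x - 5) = 3*x^2 + 8*x + 5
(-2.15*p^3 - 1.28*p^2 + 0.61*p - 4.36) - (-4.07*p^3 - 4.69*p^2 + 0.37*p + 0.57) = 1.92*p^3 + 3.41*p^2 + 0.24*p - 4.93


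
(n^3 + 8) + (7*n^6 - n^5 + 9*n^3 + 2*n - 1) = 7*n^6 - n^5 + 10*n^3 + 2*n + 7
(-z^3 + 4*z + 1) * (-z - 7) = z^4 + 7*z^3 - 4*z^2 - 29*z - 7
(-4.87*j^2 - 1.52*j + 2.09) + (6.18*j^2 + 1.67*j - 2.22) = 1.31*j^2 + 0.15*j - 0.13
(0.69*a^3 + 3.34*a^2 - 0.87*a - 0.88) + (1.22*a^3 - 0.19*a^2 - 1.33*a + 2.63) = 1.91*a^3 + 3.15*a^2 - 2.2*a + 1.75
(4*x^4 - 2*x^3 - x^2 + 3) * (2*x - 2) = 8*x^5 - 12*x^4 + 2*x^3 + 2*x^2 + 6*x - 6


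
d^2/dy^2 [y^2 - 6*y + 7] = 2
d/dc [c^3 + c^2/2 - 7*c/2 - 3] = 3*c^2 + c - 7/2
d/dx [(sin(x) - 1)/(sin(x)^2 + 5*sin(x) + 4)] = (2*sin(x) + cos(x)^2 + 8)*cos(x)/(sin(x)^2 + 5*sin(x) + 4)^2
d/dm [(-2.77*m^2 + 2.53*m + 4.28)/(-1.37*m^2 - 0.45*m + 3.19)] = (4.7126*m^2 - 5.9454*m + 9.9967)/(1.8769*m^4 + 1.233*m^3 - 8.5381*m^2 - 2.871*m + 10.1761)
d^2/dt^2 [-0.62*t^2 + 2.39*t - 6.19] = -1.24000000000000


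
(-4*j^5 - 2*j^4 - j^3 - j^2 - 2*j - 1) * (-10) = 40*j^5 + 20*j^4 + 10*j^3 + 10*j^2 + 20*j + 10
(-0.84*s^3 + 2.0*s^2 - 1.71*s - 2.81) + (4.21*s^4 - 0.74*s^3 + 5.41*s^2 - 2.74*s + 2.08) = 4.21*s^4 - 1.58*s^3 + 7.41*s^2 - 4.45*s - 0.73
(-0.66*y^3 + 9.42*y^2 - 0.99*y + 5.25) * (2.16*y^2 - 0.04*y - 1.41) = -1.4256*y^5 + 20.3736*y^4 - 1.5846*y^3 - 1.9026*y^2 + 1.1859*y - 7.4025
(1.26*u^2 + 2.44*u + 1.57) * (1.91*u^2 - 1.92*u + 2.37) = 2.4066*u^4 + 2.2412*u^3 + 1.3001*u^2 + 2.7684*u + 3.7209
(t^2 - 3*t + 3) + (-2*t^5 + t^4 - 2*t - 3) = -2*t^5 + t^4 + t^2 - 5*t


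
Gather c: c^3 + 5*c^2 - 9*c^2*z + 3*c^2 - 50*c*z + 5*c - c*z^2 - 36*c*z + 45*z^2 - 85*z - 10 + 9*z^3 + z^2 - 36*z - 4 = c^3 + c^2*(8 - 9*z) + c*(-z^2 - 86*z + 5) + 9*z^3 + 46*z^2 - 121*z - 14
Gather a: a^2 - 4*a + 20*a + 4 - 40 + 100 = a^2 + 16*a + 64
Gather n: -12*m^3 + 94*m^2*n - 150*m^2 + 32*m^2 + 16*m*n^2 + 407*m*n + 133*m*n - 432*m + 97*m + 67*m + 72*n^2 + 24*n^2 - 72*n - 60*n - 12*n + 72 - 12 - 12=-12*m^3 - 118*m^2 - 268*m + n^2*(16*m + 96) + n*(94*m^2 + 540*m - 144) + 48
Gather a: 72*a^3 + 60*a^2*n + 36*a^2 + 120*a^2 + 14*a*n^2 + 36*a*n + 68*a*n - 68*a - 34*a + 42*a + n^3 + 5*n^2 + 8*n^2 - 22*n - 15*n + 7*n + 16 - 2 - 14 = 72*a^3 + a^2*(60*n + 156) + a*(14*n^2 + 104*n - 60) + n^3 + 13*n^2 - 30*n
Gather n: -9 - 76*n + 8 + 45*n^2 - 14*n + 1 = 45*n^2 - 90*n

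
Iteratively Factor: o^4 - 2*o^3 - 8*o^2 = (o)*(o^3 - 2*o^2 - 8*o) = o^2*(o^2 - 2*o - 8) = o^2*(o + 2)*(o - 4)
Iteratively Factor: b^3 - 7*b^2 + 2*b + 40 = (b + 2)*(b^2 - 9*b + 20) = (b - 4)*(b + 2)*(b - 5)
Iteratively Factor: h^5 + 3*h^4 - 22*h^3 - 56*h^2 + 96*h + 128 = (h + 4)*(h^4 - h^3 - 18*h^2 + 16*h + 32) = (h - 2)*(h + 4)*(h^3 + h^2 - 16*h - 16) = (h - 2)*(h + 1)*(h + 4)*(h^2 - 16) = (h - 4)*(h - 2)*(h + 1)*(h + 4)*(h + 4)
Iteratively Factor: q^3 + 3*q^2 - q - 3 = (q + 3)*(q^2 - 1) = (q + 1)*(q + 3)*(q - 1)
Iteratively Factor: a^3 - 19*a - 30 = (a + 3)*(a^2 - 3*a - 10) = (a - 5)*(a + 3)*(a + 2)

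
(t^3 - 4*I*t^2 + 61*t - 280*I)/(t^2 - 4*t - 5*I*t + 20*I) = (t^2 + I*t + 56)/(t - 4)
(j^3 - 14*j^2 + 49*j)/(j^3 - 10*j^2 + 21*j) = (j - 7)/(j - 3)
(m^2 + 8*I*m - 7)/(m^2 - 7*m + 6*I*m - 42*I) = (m^2 + 8*I*m - 7)/(m^2 + m*(-7 + 6*I) - 42*I)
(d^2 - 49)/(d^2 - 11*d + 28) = (d + 7)/(d - 4)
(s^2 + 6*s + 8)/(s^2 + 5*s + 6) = (s + 4)/(s + 3)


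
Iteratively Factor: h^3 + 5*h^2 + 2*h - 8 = (h + 2)*(h^2 + 3*h - 4) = (h - 1)*(h + 2)*(h + 4)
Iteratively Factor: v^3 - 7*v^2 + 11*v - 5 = (v - 5)*(v^2 - 2*v + 1) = (v - 5)*(v - 1)*(v - 1)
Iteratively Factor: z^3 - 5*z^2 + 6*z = (z - 2)*(z^2 - 3*z) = (z - 3)*(z - 2)*(z)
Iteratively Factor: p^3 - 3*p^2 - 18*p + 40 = (p - 2)*(p^2 - p - 20) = (p - 5)*(p - 2)*(p + 4)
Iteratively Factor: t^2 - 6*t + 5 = (t - 5)*(t - 1)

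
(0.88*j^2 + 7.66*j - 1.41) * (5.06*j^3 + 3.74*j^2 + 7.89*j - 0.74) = 4.4528*j^5 + 42.0508*j^4 + 28.457*j^3 + 54.5128*j^2 - 16.7933*j + 1.0434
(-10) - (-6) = -4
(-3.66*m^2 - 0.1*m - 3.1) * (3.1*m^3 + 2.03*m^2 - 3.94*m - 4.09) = -11.346*m^5 - 7.7398*m^4 + 4.6074*m^3 + 9.0704*m^2 + 12.623*m + 12.679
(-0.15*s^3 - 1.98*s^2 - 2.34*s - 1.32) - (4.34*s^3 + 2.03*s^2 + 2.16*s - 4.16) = -4.49*s^3 - 4.01*s^2 - 4.5*s + 2.84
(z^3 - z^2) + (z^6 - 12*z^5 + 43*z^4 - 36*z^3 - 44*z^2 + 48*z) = z^6 - 12*z^5 + 43*z^4 - 35*z^3 - 45*z^2 + 48*z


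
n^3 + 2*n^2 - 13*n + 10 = (n - 2)*(n - 1)*(n + 5)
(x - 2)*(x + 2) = x^2 - 4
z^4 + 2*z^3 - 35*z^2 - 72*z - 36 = (z - 6)*(z + 1)^2*(z + 6)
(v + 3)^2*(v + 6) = v^3 + 12*v^2 + 45*v + 54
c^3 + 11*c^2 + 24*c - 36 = (c - 1)*(c + 6)^2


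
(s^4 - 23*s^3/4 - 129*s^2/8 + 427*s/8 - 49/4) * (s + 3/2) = s^5 - 17*s^4/4 - 99*s^3/4 + 467*s^2/16 + 1085*s/16 - 147/8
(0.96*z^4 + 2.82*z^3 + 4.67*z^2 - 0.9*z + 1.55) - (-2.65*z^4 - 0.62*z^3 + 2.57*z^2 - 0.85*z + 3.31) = 3.61*z^4 + 3.44*z^3 + 2.1*z^2 - 0.05*z - 1.76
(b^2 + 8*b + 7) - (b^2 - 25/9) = 8*b + 88/9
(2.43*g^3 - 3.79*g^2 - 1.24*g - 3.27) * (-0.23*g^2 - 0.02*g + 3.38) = -0.5589*g^5 + 0.8231*g^4 + 8.5744*g^3 - 12.0333*g^2 - 4.1258*g - 11.0526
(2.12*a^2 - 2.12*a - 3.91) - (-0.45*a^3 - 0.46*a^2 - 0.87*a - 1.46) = 0.45*a^3 + 2.58*a^2 - 1.25*a - 2.45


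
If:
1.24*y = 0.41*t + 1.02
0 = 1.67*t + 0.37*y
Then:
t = -0.17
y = 0.77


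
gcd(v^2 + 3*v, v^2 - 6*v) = v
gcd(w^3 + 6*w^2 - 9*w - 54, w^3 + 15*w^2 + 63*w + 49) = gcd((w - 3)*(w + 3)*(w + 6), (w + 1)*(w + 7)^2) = 1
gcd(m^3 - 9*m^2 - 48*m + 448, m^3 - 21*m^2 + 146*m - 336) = m - 8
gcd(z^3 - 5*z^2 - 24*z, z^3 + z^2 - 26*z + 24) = 1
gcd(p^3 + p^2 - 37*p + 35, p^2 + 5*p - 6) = p - 1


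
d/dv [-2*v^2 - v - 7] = -4*v - 1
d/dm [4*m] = 4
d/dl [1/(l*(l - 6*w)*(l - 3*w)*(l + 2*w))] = (-4*l^3 + 21*l^2*w - 36*w^3)/(l^2*(l^6 - 14*l^5*w + 49*l^4*w^2 + 72*l^3*w^3 - 504*l^2*w^4 + 1296*w^6))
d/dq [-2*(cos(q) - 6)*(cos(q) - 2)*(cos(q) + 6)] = 2*(3*cos(q)^2 - 4*cos(q) - 36)*sin(q)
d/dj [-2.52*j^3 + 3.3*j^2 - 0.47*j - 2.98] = -7.56*j^2 + 6.6*j - 0.47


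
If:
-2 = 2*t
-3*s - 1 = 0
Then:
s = -1/3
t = -1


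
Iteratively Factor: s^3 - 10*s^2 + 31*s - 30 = (s - 3)*(s^2 - 7*s + 10) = (s - 5)*(s - 3)*(s - 2)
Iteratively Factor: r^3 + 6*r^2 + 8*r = (r + 2)*(r^2 + 4*r) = (r + 2)*(r + 4)*(r)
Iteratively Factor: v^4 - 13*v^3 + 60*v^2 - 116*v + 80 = (v - 2)*(v^3 - 11*v^2 + 38*v - 40) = (v - 5)*(v - 2)*(v^2 - 6*v + 8) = (v - 5)*(v - 2)^2*(v - 4)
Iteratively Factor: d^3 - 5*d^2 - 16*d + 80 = (d - 4)*(d^2 - d - 20) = (d - 4)*(d + 4)*(d - 5)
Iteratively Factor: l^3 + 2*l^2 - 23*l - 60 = (l - 5)*(l^2 + 7*l + 12) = (l - 5)*(l + 4)*(l + 3)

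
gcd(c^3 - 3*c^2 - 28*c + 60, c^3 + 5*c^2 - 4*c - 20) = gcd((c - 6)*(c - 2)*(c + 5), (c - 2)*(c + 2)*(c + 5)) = c^2 + 3*c - 10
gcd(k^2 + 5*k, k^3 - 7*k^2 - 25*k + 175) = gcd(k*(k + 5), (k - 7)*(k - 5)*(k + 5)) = k + 5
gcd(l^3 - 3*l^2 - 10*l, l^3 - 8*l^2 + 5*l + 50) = l^2 - 3*l - 10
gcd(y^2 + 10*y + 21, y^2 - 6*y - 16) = 1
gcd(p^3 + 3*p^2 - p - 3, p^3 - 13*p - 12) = p^2 + 4*p + 3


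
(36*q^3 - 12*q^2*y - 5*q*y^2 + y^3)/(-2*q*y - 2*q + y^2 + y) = (-18*q^2 - 3*q*y + y^2)/(y + 1)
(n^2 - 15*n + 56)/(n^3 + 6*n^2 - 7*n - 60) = (n^2 - 15*n + 56)/(n^3 + 6*n^2 - 7*n - 60)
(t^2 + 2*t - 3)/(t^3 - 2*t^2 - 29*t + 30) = (t + 3)/(t^2 - t - 30)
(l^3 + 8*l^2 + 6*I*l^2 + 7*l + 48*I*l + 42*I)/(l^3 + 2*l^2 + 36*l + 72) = (l^2 + 8*l + 7)/(l^2 + l*(2 - 6*I) - 12*I)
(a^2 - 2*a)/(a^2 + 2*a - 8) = a/(a + 4)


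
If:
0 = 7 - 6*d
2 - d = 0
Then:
No Solution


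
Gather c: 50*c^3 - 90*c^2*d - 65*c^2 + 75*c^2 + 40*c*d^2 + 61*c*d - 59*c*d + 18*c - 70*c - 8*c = 50*c^3 + c^2*(10 - 90*d) + c*(40*d^2 + 2*d - 60)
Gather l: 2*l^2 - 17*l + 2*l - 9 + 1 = 2*l^2 - 15*l - 8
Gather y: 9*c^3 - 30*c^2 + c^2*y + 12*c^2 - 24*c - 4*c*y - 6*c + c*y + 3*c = 9*c^3 - 18*c^2 - 27*c + y*(c^2 - 3*c)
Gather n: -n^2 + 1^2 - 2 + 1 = -n^2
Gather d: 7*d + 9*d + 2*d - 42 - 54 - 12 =18*d - 108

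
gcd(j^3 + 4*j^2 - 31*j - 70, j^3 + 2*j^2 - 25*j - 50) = j^2 - 3*j - 10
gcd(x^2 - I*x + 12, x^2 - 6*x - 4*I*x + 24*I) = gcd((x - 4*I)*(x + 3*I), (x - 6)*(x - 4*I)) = x - 4*I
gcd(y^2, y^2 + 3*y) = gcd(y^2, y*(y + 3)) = y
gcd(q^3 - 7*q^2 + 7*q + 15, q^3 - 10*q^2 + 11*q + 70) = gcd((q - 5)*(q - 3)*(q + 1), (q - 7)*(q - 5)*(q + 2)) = q - 5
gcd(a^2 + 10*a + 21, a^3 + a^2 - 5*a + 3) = a + 3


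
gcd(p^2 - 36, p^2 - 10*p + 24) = p - 6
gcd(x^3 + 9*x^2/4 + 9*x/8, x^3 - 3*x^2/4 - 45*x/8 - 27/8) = x^2 + 9*x/4 + 9/8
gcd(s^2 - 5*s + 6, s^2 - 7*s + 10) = s - 2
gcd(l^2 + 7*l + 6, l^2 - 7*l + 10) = 1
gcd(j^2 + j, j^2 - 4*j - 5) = j + 1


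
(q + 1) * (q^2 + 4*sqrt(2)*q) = q^3 + q^2 + 4*sqrt(2)*q^2 + 4*sqrt(2)*q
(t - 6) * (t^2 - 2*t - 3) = t^3 - 8*t^2 + 9*t + 18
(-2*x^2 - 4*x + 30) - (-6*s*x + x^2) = 6*s*x - 3*x^2 - 4*x + 30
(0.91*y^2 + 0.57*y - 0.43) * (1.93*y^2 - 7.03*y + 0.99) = 1.7563*y^4 - 5.2972*y^3 - 3.9361*y^2 + 3.5872*y - 0.4257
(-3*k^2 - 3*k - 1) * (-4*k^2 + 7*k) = 12*k^4 - 9*k^3 - 17*k^2 - 7*k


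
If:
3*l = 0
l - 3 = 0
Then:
No Solution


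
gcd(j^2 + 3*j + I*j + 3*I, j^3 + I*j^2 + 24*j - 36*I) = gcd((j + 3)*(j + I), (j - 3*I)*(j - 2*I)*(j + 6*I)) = 1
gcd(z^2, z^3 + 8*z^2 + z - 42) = 1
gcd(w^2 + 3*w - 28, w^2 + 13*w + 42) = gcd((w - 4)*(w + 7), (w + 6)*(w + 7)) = w + 7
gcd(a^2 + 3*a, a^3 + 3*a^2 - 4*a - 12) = a + 3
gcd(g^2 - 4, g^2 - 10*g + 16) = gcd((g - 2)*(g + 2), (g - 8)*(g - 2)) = g - 2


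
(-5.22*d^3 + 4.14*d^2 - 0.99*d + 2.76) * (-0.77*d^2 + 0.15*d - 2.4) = 4.0194*d^5 - 3.9708*d^4 + 13.9113*d^3 - 12.2097*d^2 + 2.79*d - 6.624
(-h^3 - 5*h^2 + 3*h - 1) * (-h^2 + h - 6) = h^5 + 4*h^4 - 2*h^3 + 34*h^2 - 19*h + 6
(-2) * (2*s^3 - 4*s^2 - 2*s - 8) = -4*s^3 + 8*s^2 + 4*s + 16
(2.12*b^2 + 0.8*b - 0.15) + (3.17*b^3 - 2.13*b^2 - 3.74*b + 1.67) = 3.17*b^3 - 0.00999999999999979*b^2 - 2.94*b + 1.52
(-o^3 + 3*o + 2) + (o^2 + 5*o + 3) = -o^3 + o^2 + 8*o + 5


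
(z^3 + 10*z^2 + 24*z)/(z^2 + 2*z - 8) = z*(z + 6)/(z - 2)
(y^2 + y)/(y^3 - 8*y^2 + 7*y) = (y + 1)/(y^2 - 8*y + 7)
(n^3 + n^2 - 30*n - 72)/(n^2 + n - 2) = (n^3 + n^2 - 30*n - 72)/(n^2 + n - 2)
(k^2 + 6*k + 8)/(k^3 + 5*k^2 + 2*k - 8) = 1/(k - 1)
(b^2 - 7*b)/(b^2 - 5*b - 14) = b/(b + 2)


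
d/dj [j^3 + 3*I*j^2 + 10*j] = 3*j^2 + 6*I*j + 10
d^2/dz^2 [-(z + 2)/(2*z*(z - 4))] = (-z^3 - 6*z^2 + 24*z - 32)/(z^3*(z^3 - 12*z^2 + 48*z - 64))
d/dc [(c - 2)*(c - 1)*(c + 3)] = 3*c^2 - 7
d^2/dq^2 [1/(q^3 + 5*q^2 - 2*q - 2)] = 2*(-(3*q + 5)*(q^3 + 5*q^2 - 2*q - 2) + (3*q^2 + 10*q - 2)^2)/(q^3 + 5*q^2 - 2*q - 2)^3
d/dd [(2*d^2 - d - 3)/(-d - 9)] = 2*(-d^2 - 18*d + 3)/(d^2 + 18*d + 81)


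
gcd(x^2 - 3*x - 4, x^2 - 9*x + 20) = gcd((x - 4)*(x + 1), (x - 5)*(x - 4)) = x - 4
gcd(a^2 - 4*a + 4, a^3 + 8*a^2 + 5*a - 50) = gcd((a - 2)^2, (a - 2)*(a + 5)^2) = a - 2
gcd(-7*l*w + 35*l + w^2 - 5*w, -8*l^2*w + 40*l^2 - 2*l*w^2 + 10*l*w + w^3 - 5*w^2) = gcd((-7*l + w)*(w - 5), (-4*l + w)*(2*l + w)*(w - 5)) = w - 5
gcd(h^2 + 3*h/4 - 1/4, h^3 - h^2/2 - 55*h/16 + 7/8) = h - 1/4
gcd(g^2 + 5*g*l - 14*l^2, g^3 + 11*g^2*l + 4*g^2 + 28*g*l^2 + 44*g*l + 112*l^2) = g + 7*l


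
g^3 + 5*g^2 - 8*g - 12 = (g - 2)*(g + 1)*(g + 6)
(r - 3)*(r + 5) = r^2 + 2*r - 15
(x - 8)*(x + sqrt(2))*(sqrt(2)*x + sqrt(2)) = sqrt(2)*x^3 - 7*sqrt(2)*x^2 + 2*x^2 - 14*x - 8*sqrt(2)*x - 16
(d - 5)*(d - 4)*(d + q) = d^3 + d^2*q - 9*d^2 - 9*d*q + 20*d + 20*q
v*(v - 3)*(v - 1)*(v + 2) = v^4 - 2*v^3 - 5*v^2 + 6*v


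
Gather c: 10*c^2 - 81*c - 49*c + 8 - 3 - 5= 10*c^2 - 130*c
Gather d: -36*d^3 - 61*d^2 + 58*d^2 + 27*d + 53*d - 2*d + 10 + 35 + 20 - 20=-36*d^3 - 3*d^2 + 78*d + 45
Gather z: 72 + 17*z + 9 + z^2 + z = z^2 + 18*z + 81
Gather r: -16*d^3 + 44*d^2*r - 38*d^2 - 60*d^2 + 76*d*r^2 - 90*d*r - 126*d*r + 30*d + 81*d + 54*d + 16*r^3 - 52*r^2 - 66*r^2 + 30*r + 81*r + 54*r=-16*d^3 - 98*d^2 + 165*d + 16*r^3 + r^2*(76*d - 118) + r*(44*d^2 - 216*d + 165)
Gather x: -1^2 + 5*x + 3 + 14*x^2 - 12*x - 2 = 14*x^2 - 7*x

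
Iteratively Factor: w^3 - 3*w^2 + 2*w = (w - 2)*(w^2 - w) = (w - 2)*(w - 1)*(w)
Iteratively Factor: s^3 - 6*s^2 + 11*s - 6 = (s - 3)*(s^2 - 3*s + 2) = (s - 3)*(s - 2)*(s - 1)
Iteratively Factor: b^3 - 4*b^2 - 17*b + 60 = (b + 4)*(b^2 - 8*b + 15) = (b - 5)*(b + 4)*(b - 3)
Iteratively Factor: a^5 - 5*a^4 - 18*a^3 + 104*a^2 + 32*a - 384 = (a - 4)*(a^4 - a^3 - 22*a^2 + 16*a + 96) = (a - 4)*(a + 2)*(a^3 - 3*a^2 - 16*a + 48) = (a - 4)^2*(a + 2)*(a^2 + a - 12) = (a - 4)^2*(a - 3)*(a + 2)*(a + 4)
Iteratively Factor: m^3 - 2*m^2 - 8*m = (m + 2)*(m^2 - 4*m) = (m - 4)*(m + 2)*(m)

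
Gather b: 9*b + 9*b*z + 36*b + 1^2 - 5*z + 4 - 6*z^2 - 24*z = b*(9*z + 45) - 6*z^2 - 29*z + 5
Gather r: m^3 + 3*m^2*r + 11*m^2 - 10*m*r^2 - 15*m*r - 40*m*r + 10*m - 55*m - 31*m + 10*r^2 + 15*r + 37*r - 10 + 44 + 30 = m^3 + 11*m^2 - 76*m + r^2*(10 - 10*m) + r*(3*m^2 - 55*m + 52) + 64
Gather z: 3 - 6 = -3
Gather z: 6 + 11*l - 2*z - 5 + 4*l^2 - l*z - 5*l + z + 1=4*l^2 + 6*l + z*(-l - 1) + 2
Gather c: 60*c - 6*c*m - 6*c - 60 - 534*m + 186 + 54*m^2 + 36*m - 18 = c*(54 - 6*m) + 54*m^2 - 498*m + 108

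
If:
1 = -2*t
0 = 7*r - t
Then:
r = -1/14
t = -1/2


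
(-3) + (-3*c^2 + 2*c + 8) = -3*c^2 + 2*c + 5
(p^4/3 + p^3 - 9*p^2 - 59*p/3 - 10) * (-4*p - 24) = -4*p^5/3 - 12*p^4 + 12*p^3 + 884*p^2/3 + 512*p + 240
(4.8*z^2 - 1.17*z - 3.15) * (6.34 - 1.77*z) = -8.496*z^3 + 32.5029*z^2 - 1.8423*z - 19.971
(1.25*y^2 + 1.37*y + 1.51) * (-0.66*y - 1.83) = -0.825*y^3 - 3.1917*y^2 - 3.5037*y - 2.7633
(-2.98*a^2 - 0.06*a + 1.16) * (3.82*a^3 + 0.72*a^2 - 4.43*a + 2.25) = -11.3836*a^5 - 2.3748*a^4 + 17.5894*a^3 - 5.604*a^2 - 5.2738*a + 2.61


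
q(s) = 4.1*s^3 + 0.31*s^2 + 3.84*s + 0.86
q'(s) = 12.3*s^2 + 0.62*s + 3.84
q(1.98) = 41.50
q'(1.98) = 53.29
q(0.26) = 1.95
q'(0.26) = 4.83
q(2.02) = 43.68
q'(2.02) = 55.28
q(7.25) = 1607.41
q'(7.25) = 654.85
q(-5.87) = -840.27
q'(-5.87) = 424.02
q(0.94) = 8.15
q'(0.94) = 15.29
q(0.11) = 1.29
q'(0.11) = 4.06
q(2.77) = 101.02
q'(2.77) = 99.93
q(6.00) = 920.66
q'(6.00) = 450.36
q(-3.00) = -118.57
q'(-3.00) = 112.68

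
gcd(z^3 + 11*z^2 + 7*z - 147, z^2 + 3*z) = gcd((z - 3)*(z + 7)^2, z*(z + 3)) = 1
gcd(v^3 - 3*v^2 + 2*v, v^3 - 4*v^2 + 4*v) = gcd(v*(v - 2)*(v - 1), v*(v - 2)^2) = v^2 - 2*v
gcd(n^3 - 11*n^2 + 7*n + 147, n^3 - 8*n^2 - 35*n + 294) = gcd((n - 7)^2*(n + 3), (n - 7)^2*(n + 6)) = n^2 - 14*n + 49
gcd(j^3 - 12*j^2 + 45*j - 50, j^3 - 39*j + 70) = j^2 - 7*j + 10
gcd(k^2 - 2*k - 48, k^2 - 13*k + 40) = k - 8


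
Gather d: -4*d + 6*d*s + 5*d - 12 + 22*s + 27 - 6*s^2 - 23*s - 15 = d*(6*s + 1) - 6*s^2 - s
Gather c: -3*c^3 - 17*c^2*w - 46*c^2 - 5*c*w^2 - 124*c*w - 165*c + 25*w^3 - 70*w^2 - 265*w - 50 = -3*c^3 + c^2*(-17*w - 46) + c*(-5*w^2 - 124*w - 165) + 25*w^3 - 70*w^2 - 265*w - 50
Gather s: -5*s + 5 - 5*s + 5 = 10 - 10*s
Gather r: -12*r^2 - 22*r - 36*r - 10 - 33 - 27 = -12*r^2 - 58*r - 70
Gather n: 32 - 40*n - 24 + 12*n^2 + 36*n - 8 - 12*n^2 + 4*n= 0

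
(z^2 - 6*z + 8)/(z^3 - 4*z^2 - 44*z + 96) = (z - 4)/(z^2 - 2*z - 48)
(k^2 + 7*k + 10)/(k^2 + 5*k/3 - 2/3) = 3*(k + 5)/(3*k - 1)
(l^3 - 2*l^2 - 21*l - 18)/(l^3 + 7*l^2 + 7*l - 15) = (l^2 - 5*l - 6)/(l^2 + 4*l - 5)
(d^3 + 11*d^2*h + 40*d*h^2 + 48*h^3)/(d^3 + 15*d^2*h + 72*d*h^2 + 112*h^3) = (d + 3*h)/(d + 7*h)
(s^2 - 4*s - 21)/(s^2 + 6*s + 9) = (s - 7)/(s + 3)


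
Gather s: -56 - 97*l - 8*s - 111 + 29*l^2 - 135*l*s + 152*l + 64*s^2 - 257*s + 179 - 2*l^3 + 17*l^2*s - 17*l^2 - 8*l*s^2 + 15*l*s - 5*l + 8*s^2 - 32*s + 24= -2*l^3 + 12*l^2 + 50*l + s^2*(72 - 8*l) + s*(17*l^2 - 120*l - 297) + 36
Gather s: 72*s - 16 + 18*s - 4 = 90*s - 20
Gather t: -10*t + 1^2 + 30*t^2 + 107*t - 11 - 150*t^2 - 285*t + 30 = -120*t^2 - 188*t + 20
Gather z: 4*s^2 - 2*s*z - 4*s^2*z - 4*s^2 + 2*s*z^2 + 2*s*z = -4*s^2*z + 2*s*z^2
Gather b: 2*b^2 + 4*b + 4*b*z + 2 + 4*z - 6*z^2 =2*b^2 + b*(4*z + 4) - 6*z^2 + 4*z + 2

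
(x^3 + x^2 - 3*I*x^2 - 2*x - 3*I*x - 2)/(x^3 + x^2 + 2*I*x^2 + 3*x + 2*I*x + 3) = (x - 2*I)/(x + 3*I)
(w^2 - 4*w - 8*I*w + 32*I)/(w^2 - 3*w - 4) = (w - 8*I)/(w + 1)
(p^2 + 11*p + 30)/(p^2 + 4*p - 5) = (p + 6)/(p - 1)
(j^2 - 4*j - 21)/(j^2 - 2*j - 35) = (j + 3)/(j + 5)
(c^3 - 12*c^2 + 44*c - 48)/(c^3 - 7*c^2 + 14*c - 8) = (c - 6)/(c - 1)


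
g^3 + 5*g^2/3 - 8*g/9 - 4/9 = (g - 2/3)*(g + 1/3)*(g + 2)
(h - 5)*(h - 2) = h^2 - 7*h + 10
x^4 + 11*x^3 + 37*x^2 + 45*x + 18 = (x + 1)^2*(x + 3)*(x + 6)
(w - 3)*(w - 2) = w^2 - 5*w + 6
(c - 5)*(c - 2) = c^2 - 7*c + 10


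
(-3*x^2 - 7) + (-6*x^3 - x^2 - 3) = -6*x^3 - 4*x^2 - 10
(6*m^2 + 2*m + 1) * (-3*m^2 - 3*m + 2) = -18*m^4 - 24*m^3 + 3*m^2 + m + 2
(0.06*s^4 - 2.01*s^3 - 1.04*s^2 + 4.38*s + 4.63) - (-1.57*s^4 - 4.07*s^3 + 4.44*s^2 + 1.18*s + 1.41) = 1.63*s^4 + 2.06*s^3 - 5.48*s^2 + 3.2*s + 3.22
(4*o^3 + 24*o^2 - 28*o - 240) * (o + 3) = 4*o^4 + 36*o^3 + 44*o^2 - 324*o - 720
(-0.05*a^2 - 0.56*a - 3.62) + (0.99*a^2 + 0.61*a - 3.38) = 0.94*a^2 + 0.0499999999999999*a - 7.0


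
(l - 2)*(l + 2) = l^2 - 4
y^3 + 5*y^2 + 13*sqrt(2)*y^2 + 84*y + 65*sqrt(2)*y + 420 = (y + 5)*(y + 6*sqrt(2))*(y + 7*sqrt(2))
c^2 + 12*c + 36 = (c + 6)^2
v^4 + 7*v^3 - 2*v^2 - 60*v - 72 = (v - 3)*(v + 2)^2*(v + 6)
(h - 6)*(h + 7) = h^2 + h - 42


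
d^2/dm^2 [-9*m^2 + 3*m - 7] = -18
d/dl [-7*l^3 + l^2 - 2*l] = -21*l^2 + 2*l - 2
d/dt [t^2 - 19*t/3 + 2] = 2*t - 19/3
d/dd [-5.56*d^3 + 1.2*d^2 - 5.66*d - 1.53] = -16.68*d^2 + 2.4*d - 5.66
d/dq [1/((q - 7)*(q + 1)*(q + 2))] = (-(q - 7)*(q + 1) - (q - 7)*(q + 2) - (q + 1)*(q + 2))/((q - 7)^2*(q + 1)^2*(q + 2)^2)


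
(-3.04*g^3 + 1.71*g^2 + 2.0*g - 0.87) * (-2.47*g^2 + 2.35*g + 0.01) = 7.5088*g^5 - 11.3677*g^4 - 0.9519*g^3 + 6.866*g^2 - 2.0245*g - 0.0087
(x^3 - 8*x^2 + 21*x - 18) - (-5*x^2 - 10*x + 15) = x^3 - 3*x^2 + 31*x - 33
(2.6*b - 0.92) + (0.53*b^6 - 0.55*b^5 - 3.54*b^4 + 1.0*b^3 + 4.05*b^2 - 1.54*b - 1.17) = 0.53*b^6 - 0.55*b^5 - 3.54*b^4 + 1.0*b^3 + 4.05*b^2 + 1.06*b - 2.09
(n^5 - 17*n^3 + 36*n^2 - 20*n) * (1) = n^5 - 17*n^3 + 36*n^2 - 20*n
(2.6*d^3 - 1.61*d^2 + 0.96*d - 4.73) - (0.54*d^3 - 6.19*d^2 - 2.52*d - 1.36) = 2.06*d^3 + 4.58*d^2 + 3.48*d - 3.37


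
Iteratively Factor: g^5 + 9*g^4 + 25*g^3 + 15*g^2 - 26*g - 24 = (g + 2)*(g^4 + 7*g^3 + 11*g^2 - 7*g - 12) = (g + 2)*(g + 3)*(g^3 + 4*g^2 - g - 4) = (g - 1)*(g + 2)*(g + 3)*(g^2 + 5*g + 4) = (g - 1)*(g + 2)*(g + 3)*(g + 4)*(g + 1)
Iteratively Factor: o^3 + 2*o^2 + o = (o)*(o^2 + 2*o + 1) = o*(o + 1)*(o + 1)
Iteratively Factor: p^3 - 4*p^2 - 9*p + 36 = (p + 3)*(p^2 - 7*p + 12) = (p - 3)*(p + 3)*(p - 4)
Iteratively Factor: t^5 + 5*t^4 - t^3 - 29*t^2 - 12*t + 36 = (t - 1)*(t^4 + 6*t^3 + 5*t^2 - 24*t - 36) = (t - 1)*(t + 3)*(t^3 + 3*t^2 - 4*t - 12) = (t - 1)*(t + 3)^2*(t^2 - 4) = (t - 2)*(t - 1)*(t + 3)^2*(t + 2)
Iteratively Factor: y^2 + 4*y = (y + 4)*(y)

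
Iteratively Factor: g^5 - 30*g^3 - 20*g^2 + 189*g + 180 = (g + 3)*(g^4 - 3*g^3 - 21*g^2 + 43*g + 60) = (g + 3)*(g + 4)*(g^3 - 7*g^2 + 7*g + 15) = (g - 3)*(g + 3)*(g + 4)*(g^2 - 4*g - 5) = (g - 3)*(g + 1)*(g + 3)*(g + 4)*(g - 5)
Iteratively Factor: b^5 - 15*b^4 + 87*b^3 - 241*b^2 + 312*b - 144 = (b - 3)*(b^4 - 12*b^3 + 51*b^2 - 88*b + 48) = (b - 4)*(b - 3)*(b^3 - 8*b^2 + 19*b - 12) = (b - 4)^2*(b - 3)*(b^2 - 4*b + 3) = (b - 4)^2*(b - 3)^2*(b - 1)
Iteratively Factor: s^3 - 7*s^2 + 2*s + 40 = (s + 2)*(s^2 - 9*s + 20) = (s - 4)*(s + 2)*(s - 5)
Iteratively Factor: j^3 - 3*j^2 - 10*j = (j - 5)*(j^2 + 2*j) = (j - 5)*(j + 2)*(j)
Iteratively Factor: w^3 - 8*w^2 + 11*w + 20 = (w - 5)*(w^2 - 3*w - 4) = (w - 5)*(w - 4)*(w + 1)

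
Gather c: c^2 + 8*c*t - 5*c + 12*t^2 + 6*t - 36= c^2 + c*(8*t - 5) + 12*t^2 + 6*t - 36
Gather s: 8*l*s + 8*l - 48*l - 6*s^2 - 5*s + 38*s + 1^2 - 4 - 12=-40*l - 6*s^2 + s*(8*l + 33) - 15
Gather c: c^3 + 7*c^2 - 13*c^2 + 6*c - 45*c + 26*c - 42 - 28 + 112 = c^3 - 6*c^2 - 13*c + 42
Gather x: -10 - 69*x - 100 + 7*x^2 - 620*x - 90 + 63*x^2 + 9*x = 70*x^2 - 680*x - 200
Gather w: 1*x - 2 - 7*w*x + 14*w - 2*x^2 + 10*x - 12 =w*(14 - 7*x) - 2*x^2 + 11*x - 14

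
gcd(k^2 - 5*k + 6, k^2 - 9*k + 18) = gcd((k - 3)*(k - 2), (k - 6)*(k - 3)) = k - 3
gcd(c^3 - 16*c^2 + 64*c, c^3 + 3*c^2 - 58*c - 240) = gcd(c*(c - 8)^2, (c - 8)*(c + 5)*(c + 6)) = c - 8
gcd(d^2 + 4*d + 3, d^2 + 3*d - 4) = 1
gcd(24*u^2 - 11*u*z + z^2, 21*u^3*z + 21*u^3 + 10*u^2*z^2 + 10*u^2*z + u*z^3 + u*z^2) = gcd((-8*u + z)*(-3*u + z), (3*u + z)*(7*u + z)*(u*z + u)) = 1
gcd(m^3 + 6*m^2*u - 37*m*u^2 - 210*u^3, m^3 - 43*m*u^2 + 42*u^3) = -m^2 - m*u + 42*u^2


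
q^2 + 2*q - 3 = (q - 1)*(q + 3)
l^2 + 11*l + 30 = (l + 5)*(l + 6)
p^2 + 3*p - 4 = (p - 1)*(p + 4)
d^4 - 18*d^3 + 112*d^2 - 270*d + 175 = (d - 7)*(d - 5)^2*(d - 1)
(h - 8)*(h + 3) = h^2 - 5*h - 24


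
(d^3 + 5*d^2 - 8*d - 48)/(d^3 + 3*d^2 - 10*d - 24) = (d + 4)/(d + 2)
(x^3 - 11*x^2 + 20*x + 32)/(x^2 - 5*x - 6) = (x^2 - 12*x + 32)/(x - 6)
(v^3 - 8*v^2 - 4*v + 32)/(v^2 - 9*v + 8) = (v^2 - 4)/(v - 1)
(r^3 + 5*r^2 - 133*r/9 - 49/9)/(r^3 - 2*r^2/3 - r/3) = (3*r^2 + 14*r - 49)/(3*r*(r - 1))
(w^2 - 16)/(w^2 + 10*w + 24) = (w - 4)/(w + 6)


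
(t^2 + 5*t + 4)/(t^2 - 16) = (t + 1)/(t - 4)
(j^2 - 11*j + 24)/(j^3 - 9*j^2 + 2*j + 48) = 1/(j + 2)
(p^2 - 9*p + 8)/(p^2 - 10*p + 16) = (p - 1)/(p - 2)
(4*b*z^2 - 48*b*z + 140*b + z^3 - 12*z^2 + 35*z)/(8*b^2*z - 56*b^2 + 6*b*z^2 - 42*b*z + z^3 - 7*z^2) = (z - 5)/(2*b + z)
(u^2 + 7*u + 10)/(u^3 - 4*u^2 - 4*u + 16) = (u + 5)/(u^2 - 6*u + 8)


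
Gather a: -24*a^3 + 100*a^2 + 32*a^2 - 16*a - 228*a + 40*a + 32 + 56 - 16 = -24*a^3 + 132*a^2 - 204*a + 72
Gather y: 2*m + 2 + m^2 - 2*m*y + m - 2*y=m^2 + 3*m + y*(-2*m - 2) + 2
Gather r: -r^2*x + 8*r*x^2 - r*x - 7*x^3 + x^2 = -r^2*x + r*(8*x^2 - x) - 7*x^3 + x^2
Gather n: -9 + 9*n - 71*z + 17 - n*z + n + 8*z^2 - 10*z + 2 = n*(10 - z) + 8*z^2 - 81*z + 10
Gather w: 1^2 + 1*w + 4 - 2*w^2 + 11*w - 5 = -2*w^2 + 12*w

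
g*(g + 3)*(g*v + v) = g^3*v + 4*g^2*v + 3*g*v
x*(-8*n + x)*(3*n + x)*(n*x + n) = -24*n^3*x^2 - 24*n^3*x - 5*n^2*x^3 - 5*n^2*x^2 + n*x^4 + n*x^3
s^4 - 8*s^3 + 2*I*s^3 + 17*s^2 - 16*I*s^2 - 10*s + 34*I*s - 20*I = (s - 5)*(s - 2)*(s - 1)*(s + 2*I)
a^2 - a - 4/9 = (a - 4/3)*(a + 1/3)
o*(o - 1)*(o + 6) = o^3 + 5*o^2 - 6*o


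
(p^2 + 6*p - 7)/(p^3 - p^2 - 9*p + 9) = (p + 7)/(p^2 - 9)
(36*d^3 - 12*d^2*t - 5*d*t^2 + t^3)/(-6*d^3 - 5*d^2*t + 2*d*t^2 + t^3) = (-6*d + t)/(d + t)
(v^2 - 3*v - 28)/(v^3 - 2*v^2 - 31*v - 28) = 1/(v + 1)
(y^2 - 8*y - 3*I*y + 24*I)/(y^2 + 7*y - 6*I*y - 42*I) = (y^2 - y*(8 + 3*I) + 24*I)/(y^2 + y*(7 - 6*I) - 42*I)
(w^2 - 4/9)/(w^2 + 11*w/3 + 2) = (w - 2/3)/(w + 3)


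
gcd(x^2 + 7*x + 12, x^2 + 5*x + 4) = x + 4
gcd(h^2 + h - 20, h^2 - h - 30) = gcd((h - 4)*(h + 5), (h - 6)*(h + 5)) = h + 5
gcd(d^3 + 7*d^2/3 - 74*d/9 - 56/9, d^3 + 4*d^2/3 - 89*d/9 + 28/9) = d^2 + 5*d/3 - 28/3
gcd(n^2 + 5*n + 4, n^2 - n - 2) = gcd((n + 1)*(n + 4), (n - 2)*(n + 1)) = n + 1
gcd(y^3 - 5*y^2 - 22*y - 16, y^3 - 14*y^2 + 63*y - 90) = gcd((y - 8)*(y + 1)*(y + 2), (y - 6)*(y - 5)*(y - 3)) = 1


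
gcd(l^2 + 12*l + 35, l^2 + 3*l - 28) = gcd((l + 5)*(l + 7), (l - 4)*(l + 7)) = l + 7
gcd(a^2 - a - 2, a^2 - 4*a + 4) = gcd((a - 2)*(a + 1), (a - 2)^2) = a - 2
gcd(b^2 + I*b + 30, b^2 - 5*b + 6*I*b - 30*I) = b + 6*I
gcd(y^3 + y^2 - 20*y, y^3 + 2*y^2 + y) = y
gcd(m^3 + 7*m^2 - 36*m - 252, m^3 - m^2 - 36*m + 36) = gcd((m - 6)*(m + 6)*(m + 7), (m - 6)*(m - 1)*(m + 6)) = m^2 - 36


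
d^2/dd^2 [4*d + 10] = 0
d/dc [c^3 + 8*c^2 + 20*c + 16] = 3*c^2 + 16*c + 20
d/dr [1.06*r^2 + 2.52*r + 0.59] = 2.12*r + 2.52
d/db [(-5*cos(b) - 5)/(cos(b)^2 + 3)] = 5*(sin(b)^2 - 2*cos(b) + 2)*sin(b)/(cos(b)^2 + 3)^2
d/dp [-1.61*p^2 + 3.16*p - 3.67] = 3.16 - 3.22*p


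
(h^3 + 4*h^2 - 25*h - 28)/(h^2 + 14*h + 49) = (h^2 - 3*h - 4)/(h + 7)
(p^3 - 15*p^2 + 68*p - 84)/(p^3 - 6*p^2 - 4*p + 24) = (p - 7)/(p + 2)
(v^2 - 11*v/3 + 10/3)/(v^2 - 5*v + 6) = (v - 5/3)/(v - 3)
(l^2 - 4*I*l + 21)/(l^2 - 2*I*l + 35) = (l + 3*I)/(l + 5*I)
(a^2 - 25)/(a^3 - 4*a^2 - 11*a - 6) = (25 - a^2)/(-a^3 + 4*a^2 + 11*a + 6)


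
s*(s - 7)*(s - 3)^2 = s^4 - 13*s^3 + 51*s^2 - 63*s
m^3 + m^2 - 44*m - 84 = (m - 7)*(m + 2)*(m + 6)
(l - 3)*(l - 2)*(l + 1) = l^3 - 4*l^2 + l + 6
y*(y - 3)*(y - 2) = y^3 - 5*y^2 + 6*y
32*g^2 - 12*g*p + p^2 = (-8*g + p)*(-4*g + p)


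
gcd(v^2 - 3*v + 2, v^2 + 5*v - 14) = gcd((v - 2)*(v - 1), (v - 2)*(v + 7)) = v - 2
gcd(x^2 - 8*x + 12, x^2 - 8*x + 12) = x^2 - 8*x + 12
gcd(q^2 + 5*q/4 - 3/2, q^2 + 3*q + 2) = q + 2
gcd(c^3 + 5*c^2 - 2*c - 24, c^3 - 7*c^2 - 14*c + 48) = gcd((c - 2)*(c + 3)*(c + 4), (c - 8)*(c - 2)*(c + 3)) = c^2 + c - 6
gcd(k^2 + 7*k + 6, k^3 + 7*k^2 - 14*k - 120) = k + 6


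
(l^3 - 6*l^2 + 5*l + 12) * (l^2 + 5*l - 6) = l^5 - l^4 - 31*l^3 + 73*l^2 + 30*l - 72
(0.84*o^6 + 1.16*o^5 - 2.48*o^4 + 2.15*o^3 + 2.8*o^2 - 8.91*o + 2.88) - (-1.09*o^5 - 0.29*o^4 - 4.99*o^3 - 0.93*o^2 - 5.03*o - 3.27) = 0.84*o^6 + 2.25*o^5 - 2.19*o^4 + 7.14*o^3 + 3.73*o^2 - 3.88*o + 6.15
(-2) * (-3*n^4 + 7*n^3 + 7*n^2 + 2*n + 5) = 6*n^4 - 14*n^3 - 14*n^2 - 4*n - 10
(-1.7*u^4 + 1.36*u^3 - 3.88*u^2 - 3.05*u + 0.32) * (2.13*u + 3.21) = -3.621*u^5 - 2.5602*u^4 - 3.8988*u^3 - 18.9513*u^2 - 9.1089*u + 1.0272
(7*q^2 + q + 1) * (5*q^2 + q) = 35*q^4 + 12*q^3 + 6*q^2 + q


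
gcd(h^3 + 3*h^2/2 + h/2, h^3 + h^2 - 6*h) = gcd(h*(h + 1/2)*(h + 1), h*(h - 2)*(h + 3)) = h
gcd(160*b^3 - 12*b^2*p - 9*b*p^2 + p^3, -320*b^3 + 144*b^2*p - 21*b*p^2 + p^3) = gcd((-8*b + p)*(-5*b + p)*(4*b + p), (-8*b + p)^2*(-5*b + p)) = 40*b^2 - 13*b*p + p^2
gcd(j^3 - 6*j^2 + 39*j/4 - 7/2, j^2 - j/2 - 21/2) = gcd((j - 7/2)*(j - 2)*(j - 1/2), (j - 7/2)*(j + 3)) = j - 7/2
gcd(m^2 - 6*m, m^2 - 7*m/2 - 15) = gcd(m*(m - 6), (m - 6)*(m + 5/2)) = m - 6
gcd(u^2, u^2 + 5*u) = u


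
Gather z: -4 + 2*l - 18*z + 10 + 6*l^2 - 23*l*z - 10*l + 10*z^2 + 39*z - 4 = 6*l^2 - 8*l + 10*z^2 + z*(21 - 23*l) + 2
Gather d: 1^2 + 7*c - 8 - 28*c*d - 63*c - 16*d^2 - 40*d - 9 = -56*c - 16*d^2 + d*(-28*c - 40) - 16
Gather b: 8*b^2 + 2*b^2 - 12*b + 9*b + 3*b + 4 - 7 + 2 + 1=10*b^2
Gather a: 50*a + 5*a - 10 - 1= 55*a - 11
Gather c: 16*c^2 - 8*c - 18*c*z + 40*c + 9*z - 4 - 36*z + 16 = 16*c^2 + c*(32 - 18*z) - 27*z + 12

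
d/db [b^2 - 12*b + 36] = 2*b - 12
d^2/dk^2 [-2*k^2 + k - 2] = -4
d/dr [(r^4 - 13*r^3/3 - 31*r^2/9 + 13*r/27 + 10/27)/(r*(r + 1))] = 2*(27*r^5 - 18*r^4 - 117*r^3 - 53*r^2 - 10*r - 5)/(27*r^2*(r^2 + 2*r + 1))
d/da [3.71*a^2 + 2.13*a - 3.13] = 7.42*a + 2.13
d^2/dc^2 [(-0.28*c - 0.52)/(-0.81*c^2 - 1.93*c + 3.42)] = ((0.28*c + 0.52)*(1.62*c + 1.93)*(3.24*c + 3.86) - (1.3608*c + 1.9232)*(0.81*c^2 + 1.93*c - 3.42))/(0.81*c^2 + 1.93*c - 3.42)^3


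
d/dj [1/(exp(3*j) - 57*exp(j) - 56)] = 3*(19 - exp(2*j))*exp(j)/(-exp(3*j) + 57*exp(j) + 56)^2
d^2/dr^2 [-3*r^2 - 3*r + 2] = -6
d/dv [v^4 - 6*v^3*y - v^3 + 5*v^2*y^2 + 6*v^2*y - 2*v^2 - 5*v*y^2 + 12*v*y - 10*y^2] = 4*v^3 - 18*v^2*y - 3*v^2 + 10*v*y^2 + 12*v*y - 4*v - 5*y^2 + 12*y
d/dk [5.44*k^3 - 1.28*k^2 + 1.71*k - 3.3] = 16.32*k^2 - 2.56*k + 1.71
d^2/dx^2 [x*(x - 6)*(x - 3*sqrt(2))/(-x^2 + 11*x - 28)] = 6*(-9*x^3 + 5*sqrt(2)*x^3 - 84*sqrt(2)*x^2 + 140*x^2 - 784*x + 504*sqrt(2)*x - 1064*sqrt(2) + 1568)/(x^6 - 33*x^5 + 447*x^4 - 3179*x^3 + 12516*x^2 - 25872*x + 21952)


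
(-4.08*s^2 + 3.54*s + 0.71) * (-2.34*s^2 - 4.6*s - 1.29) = 9.5472*s^4 + 10.4844*s^3 - 12.6822*s^2 - 7.8326*s - 0.9159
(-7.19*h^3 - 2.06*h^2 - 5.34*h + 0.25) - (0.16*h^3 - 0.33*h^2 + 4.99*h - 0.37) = -7.35*h^3 - 1.73*h^2 - 10.33*h + 0.62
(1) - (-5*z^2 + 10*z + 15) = 5*z^2 - 10*z - 14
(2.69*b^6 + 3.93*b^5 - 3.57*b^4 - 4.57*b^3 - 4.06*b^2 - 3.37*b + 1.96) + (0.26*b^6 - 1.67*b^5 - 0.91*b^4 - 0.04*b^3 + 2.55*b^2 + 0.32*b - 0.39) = 2.95*b^6 + 2.26*b^5 - 4.48*b^4 - 4.61*b^3 - 1.51*b^2 - 3.05*b + 1.57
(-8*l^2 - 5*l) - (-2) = -8*l^2 - 5*l + 2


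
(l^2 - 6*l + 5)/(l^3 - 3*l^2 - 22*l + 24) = (l - 5)/(l^2 - 2*l - 24)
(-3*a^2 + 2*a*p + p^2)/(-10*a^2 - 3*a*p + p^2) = (3*a^2 - 2*a*p - p^2)/(10*a^2 + 3*a*p - p^2)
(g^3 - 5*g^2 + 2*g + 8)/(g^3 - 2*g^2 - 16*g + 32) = (g + 1)/(g + 4)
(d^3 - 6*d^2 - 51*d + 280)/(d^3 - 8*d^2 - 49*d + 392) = (d - 5)/(d - 7)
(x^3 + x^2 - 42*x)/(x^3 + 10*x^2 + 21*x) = (x - 6)/(x + 3)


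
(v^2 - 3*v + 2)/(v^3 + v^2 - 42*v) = (v^2 - 3*v + 2)/(v*(v^2 + v - 42))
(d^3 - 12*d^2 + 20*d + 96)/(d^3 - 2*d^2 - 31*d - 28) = (-d^3 + 12*d^2 - 20*d - 96)/(-d^3 + 2*d^2 + 31*d + 28)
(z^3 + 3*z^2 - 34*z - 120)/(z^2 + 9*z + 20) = z - 6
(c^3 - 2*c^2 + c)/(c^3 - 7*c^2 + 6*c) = (c - 1)/(c - 6)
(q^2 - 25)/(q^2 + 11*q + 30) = (q - 5)/(q + 6)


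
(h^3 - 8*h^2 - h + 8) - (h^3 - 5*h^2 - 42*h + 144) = -3*h^2 + 41*h - 136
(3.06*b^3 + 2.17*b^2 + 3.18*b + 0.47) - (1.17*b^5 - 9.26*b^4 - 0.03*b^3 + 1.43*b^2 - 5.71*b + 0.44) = -1.17*b^5 + 9.26*b^4 + 3.09*b^3 + 0.74*b^2 + 8.89*b + 0.03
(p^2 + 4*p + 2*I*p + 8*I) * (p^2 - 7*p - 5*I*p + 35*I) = p^4 - 3*p^3 - 3*I*p^3 - 18*p^2 + 9*I*p^2 - 30*p + 84*I*p - 280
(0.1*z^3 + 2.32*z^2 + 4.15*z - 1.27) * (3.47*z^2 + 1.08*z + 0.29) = 0.347*z^5 + 8.1584*z^4 + 16.9351*z^3 + 0.7479*z^2 - 0.1681*z - 0.3683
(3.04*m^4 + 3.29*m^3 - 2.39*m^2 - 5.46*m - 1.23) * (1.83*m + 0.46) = 5.5632*m^5 + 7.4191*m^4 - 2.8603*m^3 - 11.0912*m^2 - 4.7625*m - 0.5658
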